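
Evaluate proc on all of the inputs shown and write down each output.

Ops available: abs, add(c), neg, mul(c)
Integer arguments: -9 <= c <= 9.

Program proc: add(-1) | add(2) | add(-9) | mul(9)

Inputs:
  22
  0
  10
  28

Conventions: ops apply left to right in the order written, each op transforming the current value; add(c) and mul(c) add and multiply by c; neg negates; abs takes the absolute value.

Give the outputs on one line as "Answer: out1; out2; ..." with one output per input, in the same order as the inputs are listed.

Execution, op by op:
  22 -> 21 -> 23 -> 14 -> 126
  0 -> -1 -> 1 -> -8 -> -72
  10 -> 9 -> 11 -> 2 -> 18
  28 -> 27 -> 29 -> 20 -> 180

126; -72; 18; 180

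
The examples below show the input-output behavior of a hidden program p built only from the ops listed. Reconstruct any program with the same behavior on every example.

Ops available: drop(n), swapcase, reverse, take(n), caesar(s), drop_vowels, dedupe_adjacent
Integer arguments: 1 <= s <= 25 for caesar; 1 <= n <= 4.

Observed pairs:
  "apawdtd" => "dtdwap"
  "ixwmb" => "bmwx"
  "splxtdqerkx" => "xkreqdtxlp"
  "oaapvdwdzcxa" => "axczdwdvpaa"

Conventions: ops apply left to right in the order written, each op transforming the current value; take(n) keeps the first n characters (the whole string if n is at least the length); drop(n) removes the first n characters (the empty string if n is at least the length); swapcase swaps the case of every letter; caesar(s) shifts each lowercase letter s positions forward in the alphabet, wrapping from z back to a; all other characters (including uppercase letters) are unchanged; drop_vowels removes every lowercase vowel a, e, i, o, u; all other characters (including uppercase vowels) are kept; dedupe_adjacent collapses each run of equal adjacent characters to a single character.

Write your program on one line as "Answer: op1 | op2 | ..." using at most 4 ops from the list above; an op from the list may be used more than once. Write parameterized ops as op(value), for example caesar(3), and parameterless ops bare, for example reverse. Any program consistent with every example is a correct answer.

swapcase | drop(1) | reverse | swapcase

Check, running the answer program on each example:
  "apawdtd" -> "APAWDTD" -> "PAWDTD" -> "DTDWAP" -> "dtdwap"
  "ixwmb" -> "IXWMB" -> "XWMB" -> "BMWX" -> "bmwx"
  "splxtdqerkx" -> "SPLXTDQERKX" -> "PLXTDQERKX" -> "XKREQDTXLP" -> "xkreqdtxlp"
  "oaapvdwdzcxa" -> "OAAPVDWDZCXA" -> "AAPVDWDZCXA" -> "AXCZDWDVPAA" -> "axczdwdvpaa"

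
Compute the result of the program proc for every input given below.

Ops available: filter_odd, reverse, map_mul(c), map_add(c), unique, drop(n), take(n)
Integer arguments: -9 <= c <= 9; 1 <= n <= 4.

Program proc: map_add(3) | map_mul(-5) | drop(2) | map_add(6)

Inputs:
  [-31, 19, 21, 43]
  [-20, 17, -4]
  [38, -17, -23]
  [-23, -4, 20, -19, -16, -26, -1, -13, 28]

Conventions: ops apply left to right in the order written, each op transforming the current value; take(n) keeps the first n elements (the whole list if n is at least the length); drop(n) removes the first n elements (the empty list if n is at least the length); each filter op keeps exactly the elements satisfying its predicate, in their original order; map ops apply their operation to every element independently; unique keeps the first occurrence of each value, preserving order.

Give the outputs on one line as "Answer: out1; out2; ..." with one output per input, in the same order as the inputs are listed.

[-114, -224]; [11]; [106]; [-109, 86, 71, 121, -4, 56, -149]

Execution, op by op:
  [-31, 19, 21, 43] -> [-28, 22, 24, 46] -> [140, -110, -120, -230] -> [-120, -230] -> [-114, -224]
  [-20, 17, -4] -> [-17, 20, -1] -> [85, -100, 5] -> [5] -> [11]
  [38, -17, -23] -> [41, -14, -20] -> [-205, 70, 100] -> [100] -> [106]
  [-23, -4, 20, -19, -16, -26, -1, -13, 28] -> [-20, -1, 23, -16, -13, -23, 2, -10, 31] -> [100, 5, -115, 80, 65, 115, -10, 50, -155] -> [-115, 80, 65, 115, -10, 50, -155] -> [-109, 86, 71, 121, -4, 56, -149]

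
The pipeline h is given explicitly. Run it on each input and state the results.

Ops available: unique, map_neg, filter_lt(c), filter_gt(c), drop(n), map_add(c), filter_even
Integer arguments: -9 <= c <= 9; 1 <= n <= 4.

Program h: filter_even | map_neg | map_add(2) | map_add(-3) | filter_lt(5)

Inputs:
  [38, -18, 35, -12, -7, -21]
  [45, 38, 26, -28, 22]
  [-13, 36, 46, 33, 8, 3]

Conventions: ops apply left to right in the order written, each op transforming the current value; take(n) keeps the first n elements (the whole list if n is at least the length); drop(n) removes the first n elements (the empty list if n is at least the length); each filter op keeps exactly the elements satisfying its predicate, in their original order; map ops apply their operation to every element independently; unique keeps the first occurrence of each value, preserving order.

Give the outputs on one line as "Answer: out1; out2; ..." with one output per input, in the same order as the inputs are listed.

[-39]; [-39, -27, -23]; [-37, -47, -9]

Execution, op by op:
  [38, -18, 35, -12, -7, -21] -> [38, -18, -12] -> [-38, 18, 12] -> [-36, 20, 14] -> [-39, 17, 11] -> [-39]
  [45, 38, 26, -28, 22] -> [38, 26, -28, 22] -> [-38, -26, 28, -22] -> [-36, -24, 30, -20] -> [-39, -27, 27, -23] -> [-39, -27, -23]
  [-13, 36, 46, 33, 8, 3] -> [36, 46, 8] -> [-36, -46, -8] -> [-34, -44, -6] -> [-37, -47, -9] -> [-37, -47, -9]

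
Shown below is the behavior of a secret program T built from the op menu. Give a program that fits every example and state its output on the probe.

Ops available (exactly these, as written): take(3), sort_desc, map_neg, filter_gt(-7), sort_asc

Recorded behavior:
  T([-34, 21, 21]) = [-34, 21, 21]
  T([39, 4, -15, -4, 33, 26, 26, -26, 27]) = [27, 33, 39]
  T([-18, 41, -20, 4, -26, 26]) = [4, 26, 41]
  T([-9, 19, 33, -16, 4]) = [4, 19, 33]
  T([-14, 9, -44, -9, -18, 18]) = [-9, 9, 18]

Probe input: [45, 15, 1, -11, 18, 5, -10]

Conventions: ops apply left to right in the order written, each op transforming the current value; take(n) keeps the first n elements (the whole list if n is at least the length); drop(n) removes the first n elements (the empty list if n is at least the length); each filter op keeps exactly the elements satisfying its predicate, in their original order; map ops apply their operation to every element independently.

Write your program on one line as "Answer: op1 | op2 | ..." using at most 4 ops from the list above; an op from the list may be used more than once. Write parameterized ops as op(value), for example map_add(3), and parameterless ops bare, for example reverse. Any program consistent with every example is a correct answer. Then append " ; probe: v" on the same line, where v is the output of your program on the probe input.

sort_desc | take(3) | sort_asc ; probe: [15, 18, 45]

Check, running the answer program on each example:
  [-34, 21, 21] -> [21, 21, -34] -> [21, 21, -34] -> [-34, 21, 21]
  [39, 4, -15, -4, 33, 26, 26, -26, 27] -> [39, 33, 27, 26, 26, 4, -4, -15, -26] -> [39, 33, 27] -> [27, 33, 39]
  [-18, 41, -20, 4, -26, 26] -> [41, 26, 4, -18, -20, -26] -> [41, 26, 4] -> [4, 26, 41]
  [-9, 19, 33, -16, 4] -> [33, 19, 4, -9, -16] -> [33, 19, 4] -> [4, 19, 33]
  [-14, 9, -44, -9, -18, 18] -> [18, 9, -9, -14, -18, -44] -> [18, 9, -9] -> [-9, 9, 18]
  probe: [45, 15, 1, -11, 18, 5, -10] -> [45, 18, 15, 5, 1, -10, -11] -> [45, 18, 15] -> [15, 18, 45]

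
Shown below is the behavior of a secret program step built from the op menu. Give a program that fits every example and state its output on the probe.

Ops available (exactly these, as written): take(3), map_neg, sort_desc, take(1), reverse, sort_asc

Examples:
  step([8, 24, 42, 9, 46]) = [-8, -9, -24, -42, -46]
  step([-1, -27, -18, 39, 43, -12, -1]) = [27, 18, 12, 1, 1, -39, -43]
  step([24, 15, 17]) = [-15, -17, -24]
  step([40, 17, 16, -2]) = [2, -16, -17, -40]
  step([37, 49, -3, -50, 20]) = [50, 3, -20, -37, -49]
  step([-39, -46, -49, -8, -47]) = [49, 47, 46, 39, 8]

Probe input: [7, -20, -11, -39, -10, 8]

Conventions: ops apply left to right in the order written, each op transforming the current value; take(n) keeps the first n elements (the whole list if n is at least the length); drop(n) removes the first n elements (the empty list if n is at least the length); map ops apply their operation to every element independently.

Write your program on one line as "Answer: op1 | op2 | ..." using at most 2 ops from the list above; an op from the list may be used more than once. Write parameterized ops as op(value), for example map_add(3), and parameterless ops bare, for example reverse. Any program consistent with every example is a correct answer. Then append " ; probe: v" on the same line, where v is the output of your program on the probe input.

sort_asc | map_neg ; probe: [39, 20, 11, 10, -7, -8]

Check, running the answer program on each example:
  [8, 24, 42, 9, 46] -> [8, 9, 24, 42, 46] -> [-8, -9, -24, -42, -46]
  [-1, -27, -18, 39, 43, -12, -1] -> [-27, -18, -12, -1, -1, 39, 43] -> [27, 18, 12, 1, 1, -39, -43]
  [24, 15, 17] -> [15, 17, 24] -> [-15, -17, -24]
  [40, 17, 16, -2] -> [-2, 16, 17, 40] -> [2, -16, -17, -40]
  [37, 49, -3, -50, 20] -> [-50, -3, 20, 37, 49] -> [50, 3, -20, -37, -49]
  [-39, -46, -49, -8, -47] -> [-49, -47, -46, -39, -8] -> [49, 47, 46, 39, 8]
  probe: [7, -20, -11, -39, -10, 8] -> [-39, -20, -11, -10, 7, 8] -> [39, 20, 11, 10, -7, -8]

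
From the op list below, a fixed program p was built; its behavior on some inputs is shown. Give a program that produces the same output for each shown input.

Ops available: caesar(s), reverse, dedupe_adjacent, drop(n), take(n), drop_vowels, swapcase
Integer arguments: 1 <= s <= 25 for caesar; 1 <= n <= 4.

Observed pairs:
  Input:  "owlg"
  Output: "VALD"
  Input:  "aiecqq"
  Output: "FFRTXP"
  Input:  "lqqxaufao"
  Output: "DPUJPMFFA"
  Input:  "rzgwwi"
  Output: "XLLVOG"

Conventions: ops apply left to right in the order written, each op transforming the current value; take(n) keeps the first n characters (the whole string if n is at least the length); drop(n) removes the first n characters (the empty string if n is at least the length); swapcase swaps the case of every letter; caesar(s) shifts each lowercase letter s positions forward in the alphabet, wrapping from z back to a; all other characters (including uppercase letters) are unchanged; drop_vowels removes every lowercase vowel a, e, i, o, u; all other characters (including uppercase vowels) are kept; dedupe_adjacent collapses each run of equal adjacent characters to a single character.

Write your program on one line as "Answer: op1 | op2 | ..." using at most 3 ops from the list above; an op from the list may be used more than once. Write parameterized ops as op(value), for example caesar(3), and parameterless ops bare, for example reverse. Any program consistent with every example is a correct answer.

caesar(15) | reverse | swapcase

Check, running the answer program on each example:
  "owlg" -> "dlav" -> "vald" -> "VALD"
  "aiecqq" -> "pxtrff" -> "ffrtxp" -> "FFRTXP"
  "lqqxaufao" -> "affmpjupd" -> "dpujpmffa" -> "DPUJPMFFA"
  "rzgwwi" -> "govllx" -> "xllvog" -> "XLLVOG"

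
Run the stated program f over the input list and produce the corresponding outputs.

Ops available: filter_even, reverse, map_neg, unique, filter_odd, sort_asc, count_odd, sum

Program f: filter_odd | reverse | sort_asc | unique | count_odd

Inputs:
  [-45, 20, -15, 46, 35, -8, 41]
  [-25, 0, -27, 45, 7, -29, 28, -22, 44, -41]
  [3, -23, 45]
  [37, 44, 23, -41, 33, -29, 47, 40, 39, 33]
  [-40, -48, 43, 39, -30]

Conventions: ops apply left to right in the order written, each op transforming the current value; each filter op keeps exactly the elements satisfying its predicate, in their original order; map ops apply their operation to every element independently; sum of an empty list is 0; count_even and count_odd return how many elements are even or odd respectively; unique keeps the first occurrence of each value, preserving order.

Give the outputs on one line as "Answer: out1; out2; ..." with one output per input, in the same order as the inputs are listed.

Execution, op by op:
  [-45, 20, -15, 46, 35, -8, 41] -> [-45, -15, 35, 41] -> [41, 35, -15, -45] -> [-45, -15, 35, 41] -> [-45, -15, 35, 41] -> 4
  [-25, 0, -27, 45, 7, -29, 28, -22, 44, -41] -> [-25, -27, 45, 7, -29, -41] -> [-41, -29, 7, 45, -27, -25] -> [-41, -29, -27, -25, 7, 45] -> [-41, -29, -27, -25, 7, 45] -> 6
  [3, -23, 45] -> [3, -23, 45] -> [45, -23, 3] -> [-23, 3, 45] -> [-23, 3, 45] -> 3
  [37, 44, 23, -41, 33, -29, 47, 40, 39, 33] -> [37, 23, -41, 33, -29, 47, 39, 33] -> [33, 39, 47, -29, 33, -41, 23, 37] -> [-41, -29, 23, 33, 33, 37, 39, 47] -> [-41, -29, 23, 33, 37, 39, 47] -> 7
  [-40, -48, 43, 39, -30] -> [43, 39] -> [39, 43] -> [39, 43] -> [39, 43] -> 2

4; 6; 3; 7; 2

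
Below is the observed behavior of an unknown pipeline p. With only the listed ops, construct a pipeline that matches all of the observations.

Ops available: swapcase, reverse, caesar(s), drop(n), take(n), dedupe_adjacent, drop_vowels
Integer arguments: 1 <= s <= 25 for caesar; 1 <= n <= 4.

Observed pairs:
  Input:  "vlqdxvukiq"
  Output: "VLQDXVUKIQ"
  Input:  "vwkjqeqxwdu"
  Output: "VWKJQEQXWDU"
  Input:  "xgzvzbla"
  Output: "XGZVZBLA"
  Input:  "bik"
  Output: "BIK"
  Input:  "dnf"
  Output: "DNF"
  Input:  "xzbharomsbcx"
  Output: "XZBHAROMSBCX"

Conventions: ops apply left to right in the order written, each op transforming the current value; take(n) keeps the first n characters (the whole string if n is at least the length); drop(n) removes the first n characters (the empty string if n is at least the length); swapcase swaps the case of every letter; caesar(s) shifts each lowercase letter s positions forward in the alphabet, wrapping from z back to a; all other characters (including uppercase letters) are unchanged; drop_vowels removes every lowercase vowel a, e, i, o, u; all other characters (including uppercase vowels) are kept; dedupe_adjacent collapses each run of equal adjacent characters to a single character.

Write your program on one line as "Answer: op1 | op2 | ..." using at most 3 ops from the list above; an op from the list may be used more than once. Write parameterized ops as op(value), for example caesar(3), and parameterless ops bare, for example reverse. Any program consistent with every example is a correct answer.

reverse | swapcase | reverse

Check, running the answer program on each example:
  "vlqdxvukiq" -> "qikuvxdqlv" -> "QIKUVXDQLV" -> "VLQDXVUKIQ"
  "vwkjqeqxwdu" -> "udwxqeqjkwv" -> "UDWXQEQJKWV" -> "VWKJQEQXWDU"
  "xgzvzbla" -> "albzvzgx" -> "ALBZVZGX" -> "XGZVZBLA"
  "bik" -> "kib" -> "KIB" -> "BIK"
  "dnf" -> "fnd" -> "FND" -> "DNF"
  "xzbharomsbcx" -> "xcbsmorahbzx" -> "XCBSMORAHBZX" -> "XZBHAROMSBCX"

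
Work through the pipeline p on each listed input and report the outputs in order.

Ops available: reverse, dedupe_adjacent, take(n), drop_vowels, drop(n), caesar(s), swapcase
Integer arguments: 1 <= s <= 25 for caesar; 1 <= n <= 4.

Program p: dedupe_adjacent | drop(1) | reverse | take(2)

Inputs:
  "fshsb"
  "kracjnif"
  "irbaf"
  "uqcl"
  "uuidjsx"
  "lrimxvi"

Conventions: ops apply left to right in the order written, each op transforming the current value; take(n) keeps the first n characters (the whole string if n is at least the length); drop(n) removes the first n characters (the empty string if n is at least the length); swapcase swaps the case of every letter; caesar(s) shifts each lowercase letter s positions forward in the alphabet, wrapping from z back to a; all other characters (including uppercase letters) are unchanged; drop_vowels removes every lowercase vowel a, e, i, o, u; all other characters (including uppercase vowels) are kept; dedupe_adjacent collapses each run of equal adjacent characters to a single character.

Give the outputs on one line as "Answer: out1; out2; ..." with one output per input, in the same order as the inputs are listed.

Execution, op by op:
  "fshsb" -> "fshsb" -> "shsb" -> "bshs" -> "bs"
  "kracjnif" -> "kracjnif" -> "racjnif" -> "finjcar" -> "fi"
  "irbaf" -> "irbaf" -> "rbaf" -> "fabr" -> "fa"
  "uqcl" -> "uqcl" -> "qcl" -> "lcq" -> "lc"
  "uuidjsx" -> "uidjsx" -> "idjsx" -> "xsjdi" -> "xs"
  "lrimxvi" -> "lrimxvi" -> "rimxvi" -> "ivxmir" -> "iv"

"bs"; "fi"; "fa"; "lc"; "xs"; "iv"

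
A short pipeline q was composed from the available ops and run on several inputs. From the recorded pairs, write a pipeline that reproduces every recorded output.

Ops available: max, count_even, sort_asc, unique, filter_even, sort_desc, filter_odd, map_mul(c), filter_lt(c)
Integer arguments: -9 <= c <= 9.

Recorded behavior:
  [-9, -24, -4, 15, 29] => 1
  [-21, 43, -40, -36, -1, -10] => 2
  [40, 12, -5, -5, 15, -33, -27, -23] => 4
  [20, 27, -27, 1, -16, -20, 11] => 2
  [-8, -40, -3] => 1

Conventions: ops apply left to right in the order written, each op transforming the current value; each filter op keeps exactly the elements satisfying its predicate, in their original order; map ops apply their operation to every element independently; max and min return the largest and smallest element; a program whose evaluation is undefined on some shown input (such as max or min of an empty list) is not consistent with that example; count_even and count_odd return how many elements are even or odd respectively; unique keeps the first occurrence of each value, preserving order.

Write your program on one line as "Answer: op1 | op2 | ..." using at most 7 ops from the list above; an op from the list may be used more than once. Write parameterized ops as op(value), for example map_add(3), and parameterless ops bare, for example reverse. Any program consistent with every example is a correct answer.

unique | filter_odd | filter_lt(3) | map_mul(8) | map_mul(4) | count_even

Check, running the answer program on each example:
  [-9, -24, -4, 15, 29] -> [-9, -24, -4, 15, 29] -> [-9, 15, 29] -> [-9] -> [-72] -> [-288] -> 1
  [-21, 43, -40, -36, -1, -10] -> [-21, 43, -40, -36, -1, -10] -> [-21, 43, -1] -> [-21, -1] -> [-168, -8] -> [-672, -32] -> 2
  [40, 12, -5, -5, 15, -33, -27, -23] -> [40, 12, -5, 15, -33, -27, -23] -> [-5, 15, -33, -27, -23] -> [-5, -33, -27, -23] -> [-40, -264, -216, -184] -> [-160, -1056, -864, -736] -> 4
  [20, 27, -27, 1, -16, -20, 11] -> [20, 27, -27, 1, -16, -20, 11] -> [27, -27, 1, 11] -> [-27, 1] -> [-216, 8] -> [-864, 32] -> 2
  [-8, -40, -3] -> [-8, -40, -3] -> [-3] -> [-3] -> [-24] -> [-96] -> 1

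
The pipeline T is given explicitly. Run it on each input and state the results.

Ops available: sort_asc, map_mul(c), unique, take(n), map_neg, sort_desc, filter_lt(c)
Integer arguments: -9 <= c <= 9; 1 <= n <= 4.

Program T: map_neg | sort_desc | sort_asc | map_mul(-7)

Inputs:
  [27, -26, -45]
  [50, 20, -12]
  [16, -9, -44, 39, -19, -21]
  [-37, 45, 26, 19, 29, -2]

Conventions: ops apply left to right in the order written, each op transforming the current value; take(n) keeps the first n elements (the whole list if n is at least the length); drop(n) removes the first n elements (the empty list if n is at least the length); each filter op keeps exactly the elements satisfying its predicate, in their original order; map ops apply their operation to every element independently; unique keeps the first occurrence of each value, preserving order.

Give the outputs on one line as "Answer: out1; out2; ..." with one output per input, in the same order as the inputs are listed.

[189, -182, -315]; [350, 140, -84]; [273, 112, -63, -133, -147, -308]; [315, 203, 182, 133, -14, -259]

Execution, op by op:
  [27, -26, -45] -> [-27, 26, 45] -> [45, 26, -27] -> [-27, 26, 45] -> [189, -182, -315]
  [50, 20, -12] -> [-50, -20, 12] -> [12, -20, -50] -> [-50, -20, 12] -> [350, 140, -84]
  [16, -9, -44, 39, -19, -21] -> [-16, 9, 44, -39, 19, 21] -> [44, 21, 19, 9, -16, -39] -> [-39, -16, 9, 19, 21, 44] -> [273, 112, -63, -133, -147, -308]
  [-37, 45, 26, 19, 29, -2] -> [37, -45, -26, -19, -29, 2] -> [37, 2, -19, -26, -29, -45] -> [-45, -29, -26, -19, 2, 37] -> [315, 203, 182, 133, -14, -259]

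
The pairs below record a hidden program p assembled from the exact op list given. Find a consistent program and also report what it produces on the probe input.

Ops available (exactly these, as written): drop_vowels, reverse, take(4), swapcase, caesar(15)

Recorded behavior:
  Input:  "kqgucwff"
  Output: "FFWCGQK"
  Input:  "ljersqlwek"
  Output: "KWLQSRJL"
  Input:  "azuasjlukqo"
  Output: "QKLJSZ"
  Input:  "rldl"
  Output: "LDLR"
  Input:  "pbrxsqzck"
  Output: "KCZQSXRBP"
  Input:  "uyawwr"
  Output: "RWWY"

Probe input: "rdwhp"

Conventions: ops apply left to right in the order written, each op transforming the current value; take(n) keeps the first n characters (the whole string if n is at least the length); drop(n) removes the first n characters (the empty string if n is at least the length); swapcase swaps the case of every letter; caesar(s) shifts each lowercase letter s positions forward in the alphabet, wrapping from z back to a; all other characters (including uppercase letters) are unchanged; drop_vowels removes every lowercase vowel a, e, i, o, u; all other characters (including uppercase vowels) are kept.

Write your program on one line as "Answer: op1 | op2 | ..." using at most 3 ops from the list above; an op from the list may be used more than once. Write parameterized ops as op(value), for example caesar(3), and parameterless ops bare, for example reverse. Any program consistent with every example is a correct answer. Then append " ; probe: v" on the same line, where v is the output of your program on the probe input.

reverse | drop_vowels | swapcase ; probe: "PHWDR"

Check, running the answer program on each example:
  "kqgucwff" -> "ffwcugqk" -> "ffwcgqk" -> "FFWCGQK"
  "ljersqlwek" -> "kewlqsrejl" -> "kwlqsrjl" -> "KWLQSRJL"
  "azuasjlukqo" -> "oqkuljsauza" -> "qkljsz" -> "QKLJSZ"
  "rldl" -> "ldlr" -> "ldlr" -> "LDLR"
  "pbrxsqzck" -> "kczqsxrbp" -> "kczqsxrbp" -> "KCZQSXRBP"
  "uyawwr" -> "rwwayu" -> "rwwy" -> "RWWY"
  probe: "rdwhp" -> "phwdr" -> "phwdr" -> "PHWDR"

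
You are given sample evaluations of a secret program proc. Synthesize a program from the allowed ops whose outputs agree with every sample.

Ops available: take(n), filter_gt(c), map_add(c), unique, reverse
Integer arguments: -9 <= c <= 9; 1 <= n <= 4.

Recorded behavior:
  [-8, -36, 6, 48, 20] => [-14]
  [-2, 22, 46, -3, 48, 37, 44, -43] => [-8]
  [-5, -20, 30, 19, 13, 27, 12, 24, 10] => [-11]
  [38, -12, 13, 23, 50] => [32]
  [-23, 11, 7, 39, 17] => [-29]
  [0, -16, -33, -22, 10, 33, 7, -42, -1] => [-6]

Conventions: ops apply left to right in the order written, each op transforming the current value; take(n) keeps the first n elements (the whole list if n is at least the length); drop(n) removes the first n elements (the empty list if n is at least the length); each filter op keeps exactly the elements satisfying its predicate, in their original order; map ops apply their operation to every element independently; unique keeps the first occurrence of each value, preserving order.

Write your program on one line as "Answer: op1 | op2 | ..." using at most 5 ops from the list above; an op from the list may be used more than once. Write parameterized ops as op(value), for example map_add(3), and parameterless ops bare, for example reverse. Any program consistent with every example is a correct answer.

take(4) | map_add(-6) | take(2) | take(1)

Check, running the answer program on each example:
  [-8, -36, 6, 48, 20] -> [-8, -36, 6, 48] -> [-14, -42, 0, 42] -> [-14, -42] -> [-14]
  [-2, 22, 46, -3, 48, 37, 44, -43] -> [-2, 22, 46, -3] -> [-8, 16, 40, -9] -> [-8, 16] -> [-8]
  [-5, -20, 30, 19, 13, 27, 12, 24, 10] -> [-5, -20, 30, 19] -> [-11, -26, 24, 13] -> [-11, -26] -> [-11]
  [38, -12, 13, 23, 50] -> [38, -12, 13, 23] -> [32, -18, 7, 17] -> [32, -18] -> [32]
  [-23, 11, 7, 39, 17] -> [-23, 11, 7, 39] -> [-29, 5, 1, 33] -> [-29, 5] -> [-29]
  [0, -16, -33, -22, 10, 33, 7, -42, -1] -> [0, -16, -33, -22] -> [-6, -22, -39, -28] -> [-6, -22] -> [-6]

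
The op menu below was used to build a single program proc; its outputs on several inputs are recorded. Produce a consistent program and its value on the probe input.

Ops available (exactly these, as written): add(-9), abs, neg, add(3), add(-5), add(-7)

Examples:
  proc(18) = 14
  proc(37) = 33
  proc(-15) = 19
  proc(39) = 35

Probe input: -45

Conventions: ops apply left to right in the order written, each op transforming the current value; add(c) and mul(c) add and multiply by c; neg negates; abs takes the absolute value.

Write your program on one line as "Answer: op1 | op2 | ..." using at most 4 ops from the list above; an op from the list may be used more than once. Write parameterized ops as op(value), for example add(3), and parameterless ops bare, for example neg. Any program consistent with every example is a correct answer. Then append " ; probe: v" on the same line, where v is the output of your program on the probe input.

add(-7) | add(3) | abs ; probe: 49

Check, running the answer program on each example:
  18 -> 11 -> 14 -> 14
  37 -> 30 -> 33 -> 33
  -15 -> -22 -> -19 -> 19
  39 -> 32 -> 35 -> 35
  probe: -45 -> -52 -> -49 -> 49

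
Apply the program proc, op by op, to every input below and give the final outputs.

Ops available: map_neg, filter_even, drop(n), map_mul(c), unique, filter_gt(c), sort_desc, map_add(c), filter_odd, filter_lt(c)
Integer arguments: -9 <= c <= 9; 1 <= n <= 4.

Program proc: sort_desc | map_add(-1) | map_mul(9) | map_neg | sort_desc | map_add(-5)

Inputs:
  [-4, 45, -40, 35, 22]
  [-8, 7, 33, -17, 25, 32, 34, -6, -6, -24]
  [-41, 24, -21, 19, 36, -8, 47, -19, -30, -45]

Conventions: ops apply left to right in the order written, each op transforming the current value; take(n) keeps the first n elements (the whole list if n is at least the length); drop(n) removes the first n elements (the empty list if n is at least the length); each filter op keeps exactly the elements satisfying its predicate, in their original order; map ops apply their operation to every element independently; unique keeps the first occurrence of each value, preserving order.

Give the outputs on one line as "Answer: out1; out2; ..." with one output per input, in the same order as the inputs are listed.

Execution, op by op:
  [-4, 45, -40, 35, 22] -> [45, 35, 22, -4, -40] -> [44, 34, 21, -5, -41] -> [396, 306, 189, -45, -369] -> [-396, -306, -189, 45, 369] -> [369, 45, -189, -306, -396] -> [364, 40, -194, -311, -401]
  [-8, 7, 33, -17, 25, 32, 34, -6, -6, -24] -> [34, 33, 32, 25, 7, -6, -6, -8, -17, -24] -> [33, 32, 31, 24, 6, -7, -7, -9, -18, -25] -> [297, 288, 279, 216, 54, -63, -63, -81, -162, -225] -> [-297, -288, -279, -216, -54, 63, 63, 81, 162, 225] -> [225, 162, 81, 63, 63, -54, -216, -279, -288, -297] -> [220, 157, 76, 58, 58, -59, -221, -284, -293, -302]
  [-41, 24, -21, 19, 36, -8, 47, -19, -30, -45] -> [47, 36, 24, 19, -8, -19, -21, -30, -41, -45] -> [46, 35, 23, 18, -9, -20, -22, -31, -42, -46] -> [414, 315, 207, 162, -81, -180, -198, -279, -378, -414] -> [-414, -315, -207, -162, 81, 180, 198, 279, 378, 414] -> [414, 378, 279, 198, 180, 81, -162, -207, -315, -414] -> [409, 373, 274, 193, 175, 76, -167, -212, -320, -419]

[364, 40, -194, -311, -401]; [220, 157, 76, 58, 58, -59, -221, -284, -293, -302]; [409, 373, 274, 193, 175, 76, -167, -212, -320, -419]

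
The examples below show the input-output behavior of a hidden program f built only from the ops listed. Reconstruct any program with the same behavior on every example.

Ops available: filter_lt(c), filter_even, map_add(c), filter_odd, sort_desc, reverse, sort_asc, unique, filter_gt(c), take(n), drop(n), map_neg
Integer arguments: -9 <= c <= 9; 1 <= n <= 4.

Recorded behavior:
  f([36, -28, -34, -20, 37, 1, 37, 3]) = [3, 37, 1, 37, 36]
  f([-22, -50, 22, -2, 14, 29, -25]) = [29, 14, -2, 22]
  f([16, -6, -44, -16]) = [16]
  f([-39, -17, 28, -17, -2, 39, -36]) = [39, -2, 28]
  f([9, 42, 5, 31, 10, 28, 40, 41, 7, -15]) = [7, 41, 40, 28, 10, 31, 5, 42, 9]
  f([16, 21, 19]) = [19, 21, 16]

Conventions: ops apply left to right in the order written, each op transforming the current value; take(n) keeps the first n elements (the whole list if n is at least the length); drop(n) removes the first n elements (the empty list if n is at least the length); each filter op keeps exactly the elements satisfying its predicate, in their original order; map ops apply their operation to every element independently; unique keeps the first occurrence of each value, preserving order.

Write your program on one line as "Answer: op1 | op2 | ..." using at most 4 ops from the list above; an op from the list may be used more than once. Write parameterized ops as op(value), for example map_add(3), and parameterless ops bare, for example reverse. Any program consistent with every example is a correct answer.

filter_gt(-7) | reverse | filter_gt(-4)

Check, running the answer program on each example:
  [36, -28, -34, -20, 37, 1, 37, 3] -> [36, 37, 1, 37, 3] -> [3, 37, 1, 37, 36] -> [3, 37, 1, 37, 36]
  [-22, -50, 22, -2, 14, 29, -25] -> [22, -2, 14, 29] -> [29, 14, -2, 22] -> [29, 14, -2, 22]
  [16, -6, -44, -16] -> [16, -6] -> [-6, 16] -> [16]
  [-39, -17, 28, -17, -2, 39, -36] -> [28, -2, 39] -> [39, -2, 28] -> [39, -2, 28]
  [9, 42, 5, 31, 10, 28, 40, 41, 7, -15] -> [9, 42, 5, 31, 10, 28, 40, 41, 7] -> [7, 41, 40, 28, 10, 31, 5, 42, 9] -> [7, 41, 40, 28, 10, 31, 5, 42, 9]
  [16, 21, 19] -> [16, 21, 19] -> [19, 21, 16] -> [19, 21, 16]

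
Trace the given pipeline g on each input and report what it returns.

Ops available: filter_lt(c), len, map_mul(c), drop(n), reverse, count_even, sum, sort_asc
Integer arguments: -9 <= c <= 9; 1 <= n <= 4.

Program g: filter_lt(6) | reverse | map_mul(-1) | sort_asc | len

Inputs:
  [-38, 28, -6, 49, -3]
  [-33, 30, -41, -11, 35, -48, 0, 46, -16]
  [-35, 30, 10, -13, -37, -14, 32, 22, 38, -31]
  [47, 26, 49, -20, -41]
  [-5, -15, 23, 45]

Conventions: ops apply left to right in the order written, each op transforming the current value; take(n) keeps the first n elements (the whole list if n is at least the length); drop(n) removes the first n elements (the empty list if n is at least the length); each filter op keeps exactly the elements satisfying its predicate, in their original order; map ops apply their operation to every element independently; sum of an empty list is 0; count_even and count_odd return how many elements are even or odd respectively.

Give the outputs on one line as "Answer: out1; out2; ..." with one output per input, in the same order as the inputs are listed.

Execution, op by op:
  [-38, 28, -6, 49, -3] -> [-38, -6, -3] -> [-3, -6, -38] -> [3, 6, 38] -> [3, 6, 38] -> 3
  [-33, 30, -41, -11, 35, -48, 0, 46, -16] -> [-33, -41, -11, -48, 0, -16] -> [-16, 0, -48, -11, -41, -33] -> [16, 0, 48, 11, 41, 33] -> [0, 11, 16, 33, 41, 48] -> 6
  [-35, 30, 10, -13, -37, -14, 32, 22, 38, -31] -> [-35, -13, -37, -14, -31] -> [-31, -14, -37, -13, -35] -> [31, 14, 37, 13, 35] -> [13, 14, 31, 35, 37] -> 5
  [47, 26, 49, -20, -41] -> [-20, -41] -> [-41, -20] -> [41, 20] -> [20, 41] -> 2
  [-5, -15, 23, 45] -> [-5, -15] -> [-15, -5] -> [15, 5] -> [5, 15] -> 2

3; 6; 5; 2; 2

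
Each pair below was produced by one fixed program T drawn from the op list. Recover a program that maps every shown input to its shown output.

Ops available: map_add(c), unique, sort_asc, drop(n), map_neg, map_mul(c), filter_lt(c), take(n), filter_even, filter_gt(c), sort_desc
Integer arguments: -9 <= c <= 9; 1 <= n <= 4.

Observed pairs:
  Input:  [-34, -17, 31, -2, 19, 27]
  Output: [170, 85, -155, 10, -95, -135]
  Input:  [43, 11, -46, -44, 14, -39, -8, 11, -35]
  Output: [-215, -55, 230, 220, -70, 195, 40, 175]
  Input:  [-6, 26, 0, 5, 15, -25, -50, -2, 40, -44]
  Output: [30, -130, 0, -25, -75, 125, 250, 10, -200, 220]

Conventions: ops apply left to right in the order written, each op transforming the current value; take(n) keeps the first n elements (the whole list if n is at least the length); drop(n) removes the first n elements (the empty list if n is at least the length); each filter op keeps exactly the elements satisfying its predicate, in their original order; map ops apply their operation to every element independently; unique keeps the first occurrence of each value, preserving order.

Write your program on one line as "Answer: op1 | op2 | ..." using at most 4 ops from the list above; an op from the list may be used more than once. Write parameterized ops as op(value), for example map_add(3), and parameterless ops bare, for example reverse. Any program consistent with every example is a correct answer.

map_neg | unique | map_mul(-5) | map_neg

Check, running the answer program on each example:
  [-34, -17, 31, -2, 19, 27] -> [34, 17, -31, 2, -19, -27] -> [34, 17, -31, 2, -19, -27] -> [-170, -85, 155, -10, 95, 135] -> [170, 85, -155, 10, -95, -135]
  [43, 11, -46, -44, 14, -39, -8, 11, -35] -> [-43, -11, 46, 44, -14, 39, 8, -11, 35] -> [-43, -11, 46, 44, -14, 39, 8, 35] -> [215, 55, -230, -220, 70, -195, -40, -175] -> [-215, -55, 230, 220, -70, 195, 40, 175]
  [-6, 26, 0, 5, 15, -25, -50, -2, 40, -44] -> [6, -26, 0, -5, -15, 25, 50, 2, -40, 44] -> [6, -26, 0, -5, -15, 25, 50, 2, -40, 44] -> [-30, 130, 0, 25, 75, -125, -250, -10, 200, -220] -> [30, -130, 0, -25, -75, 125, 250, 10, -200, 220]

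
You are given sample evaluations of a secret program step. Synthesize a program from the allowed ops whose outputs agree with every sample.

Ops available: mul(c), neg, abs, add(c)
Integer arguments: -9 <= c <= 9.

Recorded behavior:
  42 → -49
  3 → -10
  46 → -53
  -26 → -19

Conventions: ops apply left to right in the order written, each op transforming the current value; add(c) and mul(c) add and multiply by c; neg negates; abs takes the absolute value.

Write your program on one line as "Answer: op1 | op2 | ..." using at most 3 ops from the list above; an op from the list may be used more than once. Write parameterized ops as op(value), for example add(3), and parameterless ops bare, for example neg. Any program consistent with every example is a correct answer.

add(7) | abs | neg

Check, running the answer program on each example:
  42 -> 49 -> 49 -> -49
  3 -> 10 -> 10 -> -10
  46 -> 53 -> 53 -> -53
  -26 -> -19 -> 19 -> -19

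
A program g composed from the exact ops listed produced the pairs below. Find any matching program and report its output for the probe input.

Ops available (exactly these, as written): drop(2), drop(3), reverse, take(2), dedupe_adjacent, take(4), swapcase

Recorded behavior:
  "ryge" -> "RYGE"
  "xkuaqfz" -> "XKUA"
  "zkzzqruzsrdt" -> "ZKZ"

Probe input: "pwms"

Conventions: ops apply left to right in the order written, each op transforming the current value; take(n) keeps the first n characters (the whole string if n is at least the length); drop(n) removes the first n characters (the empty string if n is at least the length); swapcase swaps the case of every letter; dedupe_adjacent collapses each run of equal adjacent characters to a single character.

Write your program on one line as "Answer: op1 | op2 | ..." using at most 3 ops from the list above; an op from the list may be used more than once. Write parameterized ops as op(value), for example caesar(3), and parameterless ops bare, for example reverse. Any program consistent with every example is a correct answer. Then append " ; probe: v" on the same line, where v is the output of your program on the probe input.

swapcase | take(4) | dedupe_adjacent ; probe: "PWMS"

Check, running the answer program on each example:
  "ryge" -> "RYGE" -> "RYGE" -> "RYGE"
  "xkuaqfz" -> "XKUAQFZ" -> "XKUA" -> "XKUA"
  "zkzzqruzsrdt" -> "ZKZZQRUZSRDT" -> "ZKZZ" -> "ZKZ"
  probe: "pwms" -> "PWMS" -> "PWMS" -> "PWMS"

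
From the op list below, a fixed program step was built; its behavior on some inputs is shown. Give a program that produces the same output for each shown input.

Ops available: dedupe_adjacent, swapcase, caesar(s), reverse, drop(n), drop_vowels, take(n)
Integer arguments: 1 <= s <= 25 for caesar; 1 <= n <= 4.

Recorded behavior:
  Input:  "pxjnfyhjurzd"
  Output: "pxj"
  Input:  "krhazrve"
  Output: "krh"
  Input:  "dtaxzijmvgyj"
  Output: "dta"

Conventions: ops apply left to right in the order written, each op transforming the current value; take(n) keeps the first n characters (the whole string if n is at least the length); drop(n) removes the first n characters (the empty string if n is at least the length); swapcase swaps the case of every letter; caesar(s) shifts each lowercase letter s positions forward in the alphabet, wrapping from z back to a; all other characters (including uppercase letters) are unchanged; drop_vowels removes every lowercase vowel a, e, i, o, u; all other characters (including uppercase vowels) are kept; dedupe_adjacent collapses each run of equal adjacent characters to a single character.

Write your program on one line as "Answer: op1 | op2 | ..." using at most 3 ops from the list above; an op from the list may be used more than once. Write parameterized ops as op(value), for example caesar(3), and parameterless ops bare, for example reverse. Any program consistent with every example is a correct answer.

swapcase | take(3) | swapcase

Check, running the answer program on each example:
  "pxjnfyhjurzd" -> "PXJNFYHJURZD" -> "PXJ" -> "pxj"
  "krhazrve" -> "KRHAZRVE" -> "KRH" -> "krh"
  "dtaxzijmvgyj" -> "DTAXZIJMVGYJ" -> "DTA" -> "dta"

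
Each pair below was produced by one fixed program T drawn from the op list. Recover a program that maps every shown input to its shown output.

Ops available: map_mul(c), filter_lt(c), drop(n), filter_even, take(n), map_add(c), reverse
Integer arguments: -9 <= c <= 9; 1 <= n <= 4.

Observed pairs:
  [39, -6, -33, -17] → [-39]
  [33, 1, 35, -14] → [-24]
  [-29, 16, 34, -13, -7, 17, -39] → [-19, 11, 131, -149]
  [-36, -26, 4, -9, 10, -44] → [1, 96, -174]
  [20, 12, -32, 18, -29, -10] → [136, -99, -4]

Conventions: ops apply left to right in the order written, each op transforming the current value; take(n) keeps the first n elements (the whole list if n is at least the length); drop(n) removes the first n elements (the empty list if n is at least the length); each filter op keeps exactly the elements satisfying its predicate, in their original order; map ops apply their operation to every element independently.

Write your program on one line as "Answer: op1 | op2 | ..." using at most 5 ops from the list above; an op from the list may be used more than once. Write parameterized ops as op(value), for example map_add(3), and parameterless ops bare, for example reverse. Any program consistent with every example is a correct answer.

map_add(9) | map_mul(5) | map_add(1) | drop(3)

Check, running the answer program on each example:
  [39, -6, -33, -17] -> [48, 3, -24, -8] -> [240, 15, -120, -40] -> [241, 16, -119, -39] -> [-39]
  [33, 1, 35, -14] -> [42, 10, 44, -5] -> [210, 50, 220, -25] -> [211, 51, 221, -24] -> [-24]
  [-29, 16, 34, -13, -7, 17, -39] -> [-20, 25, 43, -4, 2, 26, -30] -> [-100, 125, 215, -20, 10, 130, -150] -> [-99, 126, 216, -19, 11, 131, -149] -> [-19, 11, 131, -149]
  [-36, -26, 4, -9, 10, -44] -> [-27, -17, 13, 0, 19, -35] -> [-135, -85, 65, 0, 95, -175] -> [-134, -84, 66, 1, 96, -174] -> [1, 96, -174]
  [20, 12, -32, 18, -29, -10] -> [29, 21, -23, 27, -20, -1] -> [145, 105, -115, 135, -100, -5] -> [146, 106, -114, 136, -99, -4] -> [136, -99, -4]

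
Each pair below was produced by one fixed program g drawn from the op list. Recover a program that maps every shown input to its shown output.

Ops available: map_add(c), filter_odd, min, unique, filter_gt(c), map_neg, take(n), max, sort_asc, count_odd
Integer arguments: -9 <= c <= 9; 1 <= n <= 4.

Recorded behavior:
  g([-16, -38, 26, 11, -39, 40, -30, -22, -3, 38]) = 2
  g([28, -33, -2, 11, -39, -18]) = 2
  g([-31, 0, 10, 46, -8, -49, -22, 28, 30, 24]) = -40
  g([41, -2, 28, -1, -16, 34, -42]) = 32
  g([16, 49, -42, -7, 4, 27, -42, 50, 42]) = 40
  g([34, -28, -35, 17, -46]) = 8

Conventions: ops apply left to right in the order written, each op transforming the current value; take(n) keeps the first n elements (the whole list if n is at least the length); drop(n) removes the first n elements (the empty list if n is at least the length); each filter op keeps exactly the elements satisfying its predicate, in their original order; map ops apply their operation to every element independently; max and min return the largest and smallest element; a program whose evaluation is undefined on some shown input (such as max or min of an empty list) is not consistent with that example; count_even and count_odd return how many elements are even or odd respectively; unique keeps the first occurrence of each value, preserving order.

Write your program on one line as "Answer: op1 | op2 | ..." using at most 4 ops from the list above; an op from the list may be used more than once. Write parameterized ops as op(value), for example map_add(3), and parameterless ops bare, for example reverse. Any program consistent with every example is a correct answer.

filter_odd | map_add(-7) | map_add(-2) | max

Check, running the answer program on each example:
  [-16, -38, 26, 11, -39, 40, -30, -22, -3, 38] -> [11, -39, -3] -> [4, -46, -10] -> [2, -48, -12] -> 2
  [28, -33, -2, 11, -39, -18] -> [-33, 11, -39] -> [-40, 4, -46] -> [-42, 2, -48] -> 2
  [-31, 0, 10, 46, -8, -49, -22, 28, 30, 24] -> [-31, -49] -> [-38, -56] -> [-40, -58] -> -40
  [41, -2, 28, -1, -16, 34, -42] -> [41, -1] -> [34, -8] -> [32, -10] -> 32
  [16, 49, -42, -7, 4, 27, -42, 50, 42] -> [49, -7, 27] -> [42, -14, 20] -> [40, -16, 18] -> 40
  [34, -28, -35, 17, -46] -> [-35, 17] -> [-42, 10] -> [-44, 8] -> 8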